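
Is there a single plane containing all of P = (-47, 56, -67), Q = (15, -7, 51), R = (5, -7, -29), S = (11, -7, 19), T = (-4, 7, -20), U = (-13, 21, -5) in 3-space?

No

The plane through P, Q, R has normal n = PQ × PR = (5040, 3780, -630) and equation n·X = 17010.
Checking the remaining points: n·S = 17010, n·T = 18900, n·U = 17010.
Since n·T = 18900 ≠ 17010, T is off the plane and the points are not all coplanar.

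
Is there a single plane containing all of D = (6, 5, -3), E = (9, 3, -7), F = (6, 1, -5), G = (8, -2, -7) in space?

No

With D as base: DE = (3, -2, -4), DF = (0, -4, -2), DG = (2, -7, -4).
DF × DG = (2, -4, 8).
DE · (DF × DG) = -18.
Since -18 ≠ 0, the four points are not coplanar.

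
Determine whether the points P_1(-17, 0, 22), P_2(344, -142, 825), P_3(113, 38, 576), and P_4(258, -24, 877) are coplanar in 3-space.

No

A normal to the plane through P_1, P_2, P_3 is n = P_1P_2 × P_1P_3 = (-109182, -95604, 32178).
The plane has equation n·P = 2564010. For P_4: n·P_4 = 2345646.
2345646 ≠ 2564010, so P_4 is off the plane.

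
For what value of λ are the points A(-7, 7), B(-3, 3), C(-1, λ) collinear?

Collinearity: (C − A) must be parallel to (B − A) = (4, -4).
Cross-multiplying the components: (λ − 7)·(4) = (6)·(-4).
Solving gives λ = 1.

1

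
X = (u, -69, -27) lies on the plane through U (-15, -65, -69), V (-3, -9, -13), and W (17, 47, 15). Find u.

-29

Coplanarity requires UV · (UW × UX) = 0.
UV = (12, 56, 56), UW = (32, 112, 84); the triple product is linear in u with coefficient -1568 and constant term -45472.
Setting it to zero: u = -29.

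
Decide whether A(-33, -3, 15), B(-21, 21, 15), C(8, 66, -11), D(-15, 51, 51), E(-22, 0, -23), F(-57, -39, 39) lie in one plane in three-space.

Yes

The plane through A, B, C has normal n = AB × AC = (-624, 312, -156) and equation n·P = 17316.
Checking the remaining points: n·D = 17316, n·E = 17316, n·F = 17316.
All equal 17316, so all 6 points lie in one plane.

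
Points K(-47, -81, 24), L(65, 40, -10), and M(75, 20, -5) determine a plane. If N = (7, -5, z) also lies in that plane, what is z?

A normal to the plane is n = KL × KM = (-75, -900, -3450).
N lies in the plane iff n · KN = 0.
This gives (-3450)z + (10350) = 0, so z = 3.

3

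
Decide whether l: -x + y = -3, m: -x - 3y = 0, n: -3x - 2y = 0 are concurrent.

No

Lines aᵢx + bᵢy = cᵢ with pairwise distinct directions are concurrent exactly when det[aᵢ bᵢ cᵢ] = 0.
Here the determinant is 21.
Nonzero, so no common point exists.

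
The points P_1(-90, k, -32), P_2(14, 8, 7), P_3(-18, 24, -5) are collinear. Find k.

Direction P_2P_3 = (-32, 16, -12). From the x-coordinate of P_1, the parameter along the line is τ = (-90 − 14)/(-32) = 13/4.
Then k = 8 + 13/4·(16) = 60.

60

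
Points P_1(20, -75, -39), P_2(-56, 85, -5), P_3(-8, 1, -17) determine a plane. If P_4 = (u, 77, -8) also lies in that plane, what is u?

Coplanarity requires P_1P_2 · (P_1P_3 × P_1P_4) = 0.
P_1P_2 = (-76, 160, 34), P_1P_3 = (-28, 76, 22); the triple product is linear in u with coefficient 936 and constant term 50544.
Setting it to zero: u = -54.

-54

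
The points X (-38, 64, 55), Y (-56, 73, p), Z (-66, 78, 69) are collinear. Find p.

Direction XZ = (-28, 14, 14). From the x-coordinate of Y, the parameter along the line is τ = (-56 − (-38))/(-28) = 9/14.
Then p = 55 + 9/14·(14) = 64.

64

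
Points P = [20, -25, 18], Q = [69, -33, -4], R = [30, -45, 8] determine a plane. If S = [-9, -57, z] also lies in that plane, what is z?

20

A normal to the plane is n = PQ × PR = (-360, 270, -900).
S lies in the plane iff n · PS = 0.
This gives (-900)z + (18000) = 0, so z = 20.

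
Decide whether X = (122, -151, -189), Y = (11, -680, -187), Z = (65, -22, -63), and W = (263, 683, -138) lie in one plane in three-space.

The four points are coplanar iff the 3×3 determinant with rows XY, XZ, XW is zero.
Rows: (-111, -529, 2), (-57, 129, 126), (141, 834, 51).
Expanding along the first row: (-111)(-98505) − (-529)(-20673) + (2)(-65727) = -133416.
Nonzero ⇒ not coplanar.

No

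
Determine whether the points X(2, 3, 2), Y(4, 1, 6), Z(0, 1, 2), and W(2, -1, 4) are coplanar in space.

No

With X as base: XY = (2, -2, 4), XZ = (-2, -2, 0), XW = (0, -4, 2).
XZ × XW = (-4, 4, 8).
XY · (XZ × XW) = 16.
Since 16 ≠ 0, the four points are not coplanar.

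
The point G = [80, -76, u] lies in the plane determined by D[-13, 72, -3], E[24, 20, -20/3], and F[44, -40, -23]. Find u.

-20

A normal to the plane is n = DE × DF = (1888/3, 531, -1180).
G lies in the plane iff n · DG = 0.
This gives (-1180)u + (-23600) = 0, so u = -20.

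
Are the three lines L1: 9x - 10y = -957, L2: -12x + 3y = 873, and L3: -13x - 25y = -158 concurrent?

Intersecting L1 and L2: solving the 2×2 system gives (x, y) = (-63, 39).
Substitute into L3: (-13)(-63) + (-25)(39) = -156.
But L3 requires -158 ≠ -156, so the three lines have no common point.

No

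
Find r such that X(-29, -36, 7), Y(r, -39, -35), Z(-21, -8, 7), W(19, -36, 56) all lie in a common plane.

-71

Coplanarity ⇔ det[XY; XZ; XW] = 0.
Expanding, this is linear in r: (1372)r + (97412) = 0.
So r = -71.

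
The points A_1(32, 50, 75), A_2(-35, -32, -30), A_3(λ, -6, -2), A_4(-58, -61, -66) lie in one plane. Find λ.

-17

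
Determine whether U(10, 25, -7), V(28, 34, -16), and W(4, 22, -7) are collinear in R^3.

UV = (18, 9, -9), UW = (-6, -3, 0).
Comparing components 2 and 3: (9)(0) − (-9)(-3) = -27 ≠ 0, so UV and UW are not parallel and the points are not collinear.

No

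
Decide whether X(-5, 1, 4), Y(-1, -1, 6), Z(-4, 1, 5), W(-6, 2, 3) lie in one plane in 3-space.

No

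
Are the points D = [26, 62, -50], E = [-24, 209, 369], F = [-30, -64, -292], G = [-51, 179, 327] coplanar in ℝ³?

No

With D as base: DE = (-50, 147, 419), DF = (-56, -126, -242), DG = (-77, 117, 377).
DF × DG = (-19188, 39746, -16254).
DE · (DF × DG) = -8364.
Since -8364 ≠ 0, the four points are not coplanar.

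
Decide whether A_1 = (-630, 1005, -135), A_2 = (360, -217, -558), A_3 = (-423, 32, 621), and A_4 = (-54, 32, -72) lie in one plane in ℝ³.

A normal to the plane through A_1, A_2, A_3 is n = A_1A_2 × A_1A_3 = (-1335411, -836001, -710316).
The plane has equation n·P = 97020585. For A_4: n·A_4 = 96502914.
96502914 ≠ 97020585, so A_4 is off the plane.

No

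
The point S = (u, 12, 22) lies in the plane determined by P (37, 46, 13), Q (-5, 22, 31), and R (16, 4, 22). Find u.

16

A normal to the plane is n = PQ × PR = (540, 0, 1260).
S lies in the plane iff n · PS = 0.
This gives (540)u + (-8640) = 0, so u = 16.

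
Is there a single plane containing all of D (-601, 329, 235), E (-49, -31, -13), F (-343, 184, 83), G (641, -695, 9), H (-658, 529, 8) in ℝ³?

The plane through D, E, F has normal n = DE × DF = (18760, 19920, 12840) and equation n·P = -1703680.
Checking the remaining points: n·G = -1703680, n·H = -1703680.
All equal -1703680, so all 5 points lie in one plane.

Yes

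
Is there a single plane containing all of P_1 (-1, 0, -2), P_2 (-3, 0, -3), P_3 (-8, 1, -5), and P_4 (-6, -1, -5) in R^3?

Yes

With P_1 as base: P_1P_2 = (-2, 0, -1), P_1P_3 = (-7, 1, -3), P_1P_4 = (-5, -1, -3).
P_1P_3 × P_1P_4 = (-6, -6, 12).
P_1P_2 · (P_1P_3 × P_1P_4) = 0.
The scalar triple product vanishes, so the four points are coplanar.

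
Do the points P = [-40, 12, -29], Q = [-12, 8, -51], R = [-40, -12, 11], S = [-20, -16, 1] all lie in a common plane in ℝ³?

No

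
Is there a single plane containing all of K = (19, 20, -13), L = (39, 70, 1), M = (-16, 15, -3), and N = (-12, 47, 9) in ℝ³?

Yes

With K as base: KL = (20, 50, 14), KM = (-35, -5, 10), KN = (-31, 27, 22).
KM × KN = (-380, 460, -1100).
KL · (KM × KN) = 0.
The scalar triple product vanishes, so the four points are coplanar.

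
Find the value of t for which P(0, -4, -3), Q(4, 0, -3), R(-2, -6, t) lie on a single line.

-3

Direction PQ = (4, 4, 0). From the x-coordinate of R, the parameter along the line is τ = (-2 − 0)/4 = -1/2.
Then t = (-3) + (-1/2)·(0) = -3.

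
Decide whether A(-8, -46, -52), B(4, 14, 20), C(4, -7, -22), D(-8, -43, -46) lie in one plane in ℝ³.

The four points are coplanar iff the 3×3 determinant with rows AB, AC, AD is zero.
Rows: (12, 60, 72), (12, 39, 30), (0, 3, 6).
Expanding along the first row: (12)(144) − (60)(72) + (72)(36) = 0.
Zero determinant ⇒ coplanar.

Yes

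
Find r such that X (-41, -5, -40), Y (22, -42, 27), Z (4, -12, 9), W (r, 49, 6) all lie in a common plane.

-2

The points are coplanar iff XY · (XZ × XW) = 0.
Expanding, this is linear in r: (-1344)r + (-2688) = 0.
So r = -2.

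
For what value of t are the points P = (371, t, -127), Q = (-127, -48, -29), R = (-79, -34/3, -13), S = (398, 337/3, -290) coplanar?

560/3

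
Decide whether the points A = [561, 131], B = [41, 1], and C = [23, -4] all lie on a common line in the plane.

No

AB = (-520, -130), AC = (-538, -135).
det[AB; AC] = (-520)(-135) − (-130)(-538) = 260.
The determinant is nonzero, so they are not collinear.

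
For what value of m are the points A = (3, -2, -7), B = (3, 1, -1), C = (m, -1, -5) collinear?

Collinearity requires AB × AC = 0; each component is linear in m.
The y-component gives (6)m + (-18) = 0, so m = 3.
The remaining components then also vanish.

3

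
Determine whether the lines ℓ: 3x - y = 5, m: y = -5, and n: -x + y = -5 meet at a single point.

Intersecting ℓ and m: solving the 2×2 system gives (x, y) = (0, -5).
Substitute into n: (-1)(0) + (1)(-5) = -5.
This equals -5, so (0, -5) lies on all three lines and they are concurrent.

Yes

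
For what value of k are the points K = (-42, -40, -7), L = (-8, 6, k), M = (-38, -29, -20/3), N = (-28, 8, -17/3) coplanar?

Normal to plane KMN: n = (-4/3, -2/3, 38); plane equation n·P = -550/3.
Requiring n·L = -550/3: (38)k + (20/3) = -550/3.
So k = -5.

-5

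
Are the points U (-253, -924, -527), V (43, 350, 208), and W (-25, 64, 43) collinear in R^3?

UV = (296, 1274, 735), UW = (228, 988, 570).
Comparing components 3 and 1: (735)(228) − (296)(570) = -1140 ≠ 0, so UV and UW are not parallel and the points are not collinear.

No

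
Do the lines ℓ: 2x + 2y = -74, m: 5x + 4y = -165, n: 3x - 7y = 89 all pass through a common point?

Intersecting ℓ and m: solving the 2×2 system gives (x, y) = (-17, -20).
Substitute into n: (3)(-17) + (-7)(-20) = 89.
This equals 89, so (-17, -20) lies on all three lines and they are concurrent.

Yes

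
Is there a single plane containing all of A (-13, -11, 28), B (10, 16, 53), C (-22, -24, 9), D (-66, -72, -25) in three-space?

Yes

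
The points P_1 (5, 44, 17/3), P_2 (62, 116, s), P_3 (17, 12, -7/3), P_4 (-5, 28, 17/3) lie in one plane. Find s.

8/3

Normal to plane P_1P_3P_4: n = (-128, 80, -512); plane equation n·P = -64/3.
Requiring n·P_2 = -64/3: (-512)s + (1344) = -64/3.
So s = 8/3.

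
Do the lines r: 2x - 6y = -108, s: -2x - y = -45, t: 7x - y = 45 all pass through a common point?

The three lines meet at one point iff the augmented coefficient matrix [aᵢ bᵢ cᵢ] has rank < 3, i.e. its determinant vanishes.
Here the determinant is 198.
Nonzero, so no common point exists.

No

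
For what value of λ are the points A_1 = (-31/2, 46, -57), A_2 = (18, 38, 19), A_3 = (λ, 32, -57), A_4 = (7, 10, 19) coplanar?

Coplanarity ⇔ det[A_1A_2; A_1A_3; A_1A_4] = 0.
Expanding, this is linear in λ: (-2128)λ + (-44688) = 0.
So λ = -21.

-21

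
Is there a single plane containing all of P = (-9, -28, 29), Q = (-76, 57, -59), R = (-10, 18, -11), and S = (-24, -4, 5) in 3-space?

The four points are coplanar iff the 3×3 determinant with rows PQ, PR, PS is zero.
Rows: (-67, 85, -88), (-1, 46, -40), (-15, 24, -24).
Expanding along the first row: (-67)(-144) − (85)(-576) + (-88)(666) = 0.
Zero determinant ⇒ coplanar.

Yes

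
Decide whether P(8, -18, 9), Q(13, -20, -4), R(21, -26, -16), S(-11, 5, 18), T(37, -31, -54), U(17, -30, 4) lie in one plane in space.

No

The plane through P, Q, R has normal n = PQ × PR = (-54, -44, -14) and equation n·X = 234.
Checking the remaining points: n·S = 122, n·T = 122, n·U = 346.
Since n·S = 122 ≠ 234, S is off the plane and the points are not all coplanar.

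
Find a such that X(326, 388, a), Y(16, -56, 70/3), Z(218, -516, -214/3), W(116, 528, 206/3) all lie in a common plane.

The points are coplanar iff XY · (XZ × XW) = 0.
Expanding, this is linear in a: (-163968)a + (1421056) = 0.
So a = 26/3.

26/3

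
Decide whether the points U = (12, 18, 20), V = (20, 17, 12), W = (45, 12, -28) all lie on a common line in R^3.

UV = (8, -1, -8), UW = (33, -6, -48).
Comparing components 3 and 1: (-8)(33) − (8)(-48) = 120 ≠ 0, so UV and UW are not parallel and the points are not collinear.

No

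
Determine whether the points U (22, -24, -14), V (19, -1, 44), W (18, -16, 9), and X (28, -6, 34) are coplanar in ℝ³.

No

A normal to the plane through U, V, W is n = UV × UW = (65, -163, 68).
The plane has equation n·P = 4390. For X: n·X = 5110.
5110 ≠ 4390, so X is off the plane.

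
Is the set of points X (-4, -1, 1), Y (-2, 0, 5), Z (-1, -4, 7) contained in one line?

No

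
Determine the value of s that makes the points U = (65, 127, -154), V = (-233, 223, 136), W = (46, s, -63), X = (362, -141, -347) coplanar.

The points are coplanar iff UV · (UW × UX) = 0.
Expanding, this is linear in s: (-28616)s + (85848) = 0.
So s = 3.

3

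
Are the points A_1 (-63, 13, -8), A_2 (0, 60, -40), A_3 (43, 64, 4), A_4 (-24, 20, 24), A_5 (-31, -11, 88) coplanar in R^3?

The plane through A_1, A_2, A_3 has normal n = A_1A_2 × A_1A_3 = (2196, -4148, -1769) and equation n·P = -178120.
Checking the remaining points: n·A_4 = -178120, n·A_5 = -178120.
All equal -178120, so all 5 points lie in one plane.

Yes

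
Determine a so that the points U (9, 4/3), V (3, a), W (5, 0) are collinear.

-2/3

Collinearity: (V − U) must be parallel to (W − U) = (-4, -4/3).
Cross-multiplying the components: (a − 4/3)·(-4) = (-6)·(-4/3).
Solving gives a = -2/3.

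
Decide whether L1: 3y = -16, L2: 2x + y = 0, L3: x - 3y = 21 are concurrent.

No

Lines aᵢx + bᵢy = cᵢ with pairwise distinct directions are concurrent exactly when det[aᵢ bᵢ cᵢ] = 0.
Here the determinant is -14.
Nonzero, so no common point exists.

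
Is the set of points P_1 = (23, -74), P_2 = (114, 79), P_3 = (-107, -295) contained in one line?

P_1P_2 = (91, 153), P_1P_3 = (-130, -221).
If collinear, P_1P_3 would be a scalar multiple of P_1P_2. But (91)·(-221) ≠ (153)·(-130) (difference -221), so they are not parallel; the points are not collinear.

No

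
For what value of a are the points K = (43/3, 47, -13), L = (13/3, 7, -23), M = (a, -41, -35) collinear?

Collinearity requires KL × KM = 0; each component is linear in a.
The y-component gives (-10)a + (-230/3) = 0, so a = -23/3.
The remaining components then also vanish.

-23/3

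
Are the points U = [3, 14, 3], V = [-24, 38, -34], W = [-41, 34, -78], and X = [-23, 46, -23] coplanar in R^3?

With U as base: UV = (-27, 24, -37), UW = (-44, 20, -81), UX = (-26, 32, -26).
UW × UX = (2072, 962, -888).
UV · (UW × UX) = 0.
The scalar triple product vanishes, so the four points are coplanar.

Yes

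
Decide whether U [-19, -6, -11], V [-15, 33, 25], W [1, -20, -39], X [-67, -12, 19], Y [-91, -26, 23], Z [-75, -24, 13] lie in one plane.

The plane through U, V, W has normal n = UV × UW = (-588, 832, -836) and equation n·P = 15376.
Checking the remaining points: n·X = 13528, n·Y = 12648, n·Z = 13264.
Since n·X = 13528 ≠ 15376, X is off the plane and the points are not all coplanar.

No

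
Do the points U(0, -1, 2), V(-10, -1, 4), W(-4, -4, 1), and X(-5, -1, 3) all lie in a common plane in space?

A normal to the plane through U, V, W is n = UV × UW = (6, -18, 30).
The plane has equation n·P = 78. For X: n·X = 78.
Equal, so X lies in the plane and all four are coplanar.

Yes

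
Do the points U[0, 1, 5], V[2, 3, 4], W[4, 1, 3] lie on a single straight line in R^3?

UV = (2, 2, -1), UW = (4, 0, -2).
Comparing components 2 and 3: (2)(-2) − (-1)(0) = -4 ≠ 0, so UV and UW are not parallel and the points are not collinear.

No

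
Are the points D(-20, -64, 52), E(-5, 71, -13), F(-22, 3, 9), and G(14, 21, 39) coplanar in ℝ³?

The four points are coplanar iff the 3×3 determinant with rows DE, DF, DG is zero.
Rows: (15, 135, -65), (-2, 67, -43), (34, 85, -13).
Expanding along the first row: (15)(2784) − (135)(1488) + (-65)(-2448) = 0.
Zero determinant ⇒ coplanar.

Yes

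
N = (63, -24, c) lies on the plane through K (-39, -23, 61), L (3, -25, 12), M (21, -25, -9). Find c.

-58

A normal to the plane is n = KL × KM = (42, 0, 36).
N lies in the plane iff n · KN = 0.
This gives (36)c + (2088) = 0, so c = -58.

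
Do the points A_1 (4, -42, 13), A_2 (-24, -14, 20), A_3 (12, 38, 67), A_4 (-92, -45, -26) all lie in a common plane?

Yes

The four points are coplanar iff the 3×3 determinant with rows A_1A_2, A_1A_3, A_1A_4 is zero.
Rows: (-28, 28, 7), (8, 80, 54), (-96, -3, -39).
Expanding along the first row: (-28)(-2958) − (28)(4872) + (7)(7656) = 0.
Zero determinant ⇒ coplanar.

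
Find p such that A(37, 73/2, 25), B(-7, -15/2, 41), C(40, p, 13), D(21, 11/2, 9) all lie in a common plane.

Normal to plane ABD: n = (1200, -960, 660); plane equation n·P = 25860.
Requiring n·C = 25860: (-960)p + (56580) = 25860.
So p = 32.

32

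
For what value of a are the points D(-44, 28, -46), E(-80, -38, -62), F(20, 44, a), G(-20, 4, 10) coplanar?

Normal to plane DEG: n = (-4080, 1632, 2448); plane equation n·P = 112608.
Requiring n·F = 112608: (2448)a + (-9792) = 112608.
So a = 50.

50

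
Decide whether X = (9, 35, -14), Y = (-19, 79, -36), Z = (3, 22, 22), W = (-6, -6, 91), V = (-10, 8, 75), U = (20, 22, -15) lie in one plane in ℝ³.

The plane through X, Y, Z has normal n = XY × XZ = (1298, 1140, 628) and equation n·P = 42790.
Checking the remaining points: n·W = 42520, n·V = 43240, n·U = 41620.
Since n·W = 42520 ≠ 42790, W is off the plane and the points are not all coplanar.

No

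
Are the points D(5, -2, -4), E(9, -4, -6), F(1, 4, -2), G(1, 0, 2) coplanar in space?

No

A normal to the plane through D, E, F is n = DE × DF = (8, 0, 16).
The plane has equation n·P = -24. For G: n·G = 40.
40 ≠ -24, so G is off the plane.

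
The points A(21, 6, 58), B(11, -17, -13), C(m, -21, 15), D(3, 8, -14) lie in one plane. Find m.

Coplanarity ⇔ det[AB; AC; AD] = 0.
Expanding, this is linear in m: (-1798)m + (34162) = 0.
So m = 19.

19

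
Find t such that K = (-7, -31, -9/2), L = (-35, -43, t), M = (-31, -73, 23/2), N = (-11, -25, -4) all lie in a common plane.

8

Normal to plane KMN: n = (-117, -52, -312); plane equation n·P = 3835.
Requiring n·L = 3835: (-312)t + (6331) = 3835.
So t = 8.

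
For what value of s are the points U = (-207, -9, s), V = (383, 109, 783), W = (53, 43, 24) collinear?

Direction VW = (-330, -66, -759). From the x-coordinate of U, the parameter along the line is τ = (-207 − 383)/(-330) = 59/33.
Then s = 783 + 59/33·(-759) = -574.

-574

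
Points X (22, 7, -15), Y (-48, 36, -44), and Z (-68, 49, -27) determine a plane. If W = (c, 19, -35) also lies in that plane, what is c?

The plane through X, Y, Z has equation 870x + 1770y − 330z = 36480.
Substituting W: (870)c + (45180) = 36480, so c = -10.

-10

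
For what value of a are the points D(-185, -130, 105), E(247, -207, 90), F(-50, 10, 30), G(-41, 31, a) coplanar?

Normal to plane DEF: n = (7875, 30375, 70875); plane equation n·P = 2036250.
Requiring n·G = 2036250: (70875)a + (618750) = 2036250.
So a = 20.

20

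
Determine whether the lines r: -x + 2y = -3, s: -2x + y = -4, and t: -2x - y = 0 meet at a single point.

No

Lines aᵢx + bᵢy = cᵢ with pairwise distinct directions are concurrent exactly when det[aᵢ bᵢ cᵢ] = 0.
Here the determinant is 8.
Nonzero, so no common point exists.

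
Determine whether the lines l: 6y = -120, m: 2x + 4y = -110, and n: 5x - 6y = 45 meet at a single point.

Intersecting l and m: solving the 2×2 system gives (x, y) = (-15, -20).
Substitute into n: (5)(-15) + (-6)(-20) = 45.
This equals 45, so (-15, -20) lies on all three lines and they are concurrent.

Yes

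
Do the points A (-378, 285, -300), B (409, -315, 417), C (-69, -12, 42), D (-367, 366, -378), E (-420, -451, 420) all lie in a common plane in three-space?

The plane through A, B, C has normal n = AB × AC = (7749, -47601, -48339) and equation n·P = -1993707.
Checking the remaining points: n·D = -1993707, n·E = -2088909.
Since n·E = -2088909 ≠ -1993707, E is off the plane and the points are not all coplanar.

No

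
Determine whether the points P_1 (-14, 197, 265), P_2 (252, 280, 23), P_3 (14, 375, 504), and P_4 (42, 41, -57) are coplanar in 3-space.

Yes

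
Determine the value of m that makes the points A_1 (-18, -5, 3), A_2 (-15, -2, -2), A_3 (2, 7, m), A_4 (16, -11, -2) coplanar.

-20

Normal to plane A_1A_2A_4: n = (-45, -155, -120); plane equation n·P = 1225.
Requiring n·A_3 = 1225: (-120)m + (-1175) = 1225.
So m = -20.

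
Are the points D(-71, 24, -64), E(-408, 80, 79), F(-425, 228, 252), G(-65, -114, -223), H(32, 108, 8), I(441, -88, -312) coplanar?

No

The plane through D, E, F has normal n = DE × DF = (-11476, 55870, -48924) and equation n·P = 5286812.
Checking the remaining points: n·G = 5286812, n·H = 5275336, n·I = 5286812.
Since n·H = 5275336 ≠ 5286812, H is off the plane and the points are not all coplanar.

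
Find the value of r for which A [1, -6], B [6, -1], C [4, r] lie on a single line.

-3

Collinearity: (C − A) must be parallel to (B − A) = (5, 5).
Cross-multiplying the components: (r − (-6))·(5) = (3)·(5).
Solving gives r = -3.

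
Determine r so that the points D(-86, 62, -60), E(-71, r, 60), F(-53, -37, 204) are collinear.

17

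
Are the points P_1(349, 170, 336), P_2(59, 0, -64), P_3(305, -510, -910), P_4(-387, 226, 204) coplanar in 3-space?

Yes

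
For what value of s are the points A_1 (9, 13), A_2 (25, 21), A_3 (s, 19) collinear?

21

The three points are collinear iff det[A_1A_2; A_1A_3] = 0.
This determinant is linear in s: (-8)s + (168) = 0, so s = 21.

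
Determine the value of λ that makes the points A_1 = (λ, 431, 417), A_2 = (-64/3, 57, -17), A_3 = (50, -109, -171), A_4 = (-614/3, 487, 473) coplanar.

The points are coplanar iff A_1A_2 · (A_1A_3 × A_1A_4) = 0.
Expanding, this is linear in λ: (15120)λ + (2731680) = 0.
So λ = -542/3.

-542/3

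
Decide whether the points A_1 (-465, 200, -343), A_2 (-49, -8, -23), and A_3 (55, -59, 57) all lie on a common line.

No

A_1A_2 = (416, -208, 320), A_1A_3 = (520, -259, 400).
A_1A_2 × A_1A_3 = (-320, 0, 416).
The cross product is nonzero, so the points do not lie on one line.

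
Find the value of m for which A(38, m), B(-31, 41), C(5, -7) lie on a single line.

-51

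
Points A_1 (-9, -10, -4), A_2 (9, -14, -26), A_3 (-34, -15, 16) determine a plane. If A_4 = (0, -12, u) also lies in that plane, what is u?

-15

The plane through A_1, A_2, A_3 has equation −190x + 190y − 190z = 570.
Substituting A_4: (-190)u + (-2280) = 570, so u = -15.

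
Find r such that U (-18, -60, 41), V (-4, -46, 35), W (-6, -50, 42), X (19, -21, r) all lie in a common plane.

Coplanarity ⇔ det[UV; UW; UX] = 0.
Expanding, this is linear in r: (-28)r + (532) = 0.
So r = 19.

19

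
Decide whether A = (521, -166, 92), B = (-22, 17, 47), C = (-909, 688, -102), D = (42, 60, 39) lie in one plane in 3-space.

No

With A as base: AB = (-543, 183, -45), AC = (-1430, 854, -194), AD = (-479, 226, -53).
AC × AD = (-1418, 17136, 85886).
AB · (AC × AD) = 40992.
Since 40992 ≠ 0, the four points are not coplanar.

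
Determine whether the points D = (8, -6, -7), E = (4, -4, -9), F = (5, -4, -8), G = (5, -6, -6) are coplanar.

With D as base: DE = (-4, 2, -2), DF = (-3, 2, -1), DG = (-3, 0, 1).
DF × DG = (2, 6, 6).
DE · (DF × DG) = -8.
Since -8 ≠ 0, the four points are not coplanar.

No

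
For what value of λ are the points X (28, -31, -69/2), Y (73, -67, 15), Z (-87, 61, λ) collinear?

Direction XY = (45, -36, 99/2). From the x-coordinate of Z, the parameter along the line is τ = (-87 − 28)/45 = -23/9.
Then λ = (-69/2) + (-23/9)·(99/2) = -161.

-161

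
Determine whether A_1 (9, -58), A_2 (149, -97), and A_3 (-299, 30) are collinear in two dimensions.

No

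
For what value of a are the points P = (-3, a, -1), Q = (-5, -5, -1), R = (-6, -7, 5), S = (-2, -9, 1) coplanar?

-7

The points are coplanar iff PQ · (PR × PS) = 0.
Expanding, this is linear in a: (-20)a + (-140) = 0.
So a = -7.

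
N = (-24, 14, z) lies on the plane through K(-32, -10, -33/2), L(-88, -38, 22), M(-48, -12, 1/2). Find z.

The plane through K, L, M has equation −399x + 336y − 336z = 14952.
Substituting N: (-336)z + (14280) = 14952, so z = -2.

-2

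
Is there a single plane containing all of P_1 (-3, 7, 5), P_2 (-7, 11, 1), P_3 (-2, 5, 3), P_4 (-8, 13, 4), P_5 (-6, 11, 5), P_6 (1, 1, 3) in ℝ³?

No

The plane through P_1, P_2, P_3 has normal n = P_1P_2 × P_1P_3 = (-16, -12, 4) and equation n·P = -16.
Checking the remaining points: n·P_4 = -12, n·P_5 = -16, n·P_6 = -16.
Since n·P_4 = -12 ≠ -16, P_4 is off the plane and the points are not all coplanar.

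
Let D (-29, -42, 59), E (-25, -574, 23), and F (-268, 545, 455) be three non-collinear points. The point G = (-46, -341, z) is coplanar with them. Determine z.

68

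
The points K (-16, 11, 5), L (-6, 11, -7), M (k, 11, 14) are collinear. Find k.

-47/2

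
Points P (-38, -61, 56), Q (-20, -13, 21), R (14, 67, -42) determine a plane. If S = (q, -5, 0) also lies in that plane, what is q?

-4

The plane through P, Q, R has equation −224x − 56y − 192z = 1176.
Substituting S: (-224)q + (280) = 1176, so q = -4.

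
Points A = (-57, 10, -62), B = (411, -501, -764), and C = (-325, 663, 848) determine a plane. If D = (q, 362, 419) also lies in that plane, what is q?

Coplanarity requires AB · (AC × AD) = 0.
AB = (468, -511, -702), AC = (-268, 653, 910); the triple product is linear in q with coefficient -6604 and constant term -2938780.
Setting it to zero: q = -445.

-445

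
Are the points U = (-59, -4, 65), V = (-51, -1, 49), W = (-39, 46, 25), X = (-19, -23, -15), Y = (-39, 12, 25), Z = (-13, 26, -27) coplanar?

Yes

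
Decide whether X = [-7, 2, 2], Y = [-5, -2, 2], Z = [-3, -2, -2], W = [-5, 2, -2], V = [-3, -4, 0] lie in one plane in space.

The plane through X, Y, Z has normal n = XY × XZ = (16, 8, 8) and equation n·P = -80.
Checking the remaining points: n·W = -80, n·V = -80.
All equal -80, so all 5 points lie in one plane.

Yes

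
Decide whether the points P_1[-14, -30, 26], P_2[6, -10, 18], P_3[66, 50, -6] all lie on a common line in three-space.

P_1P_2 = (20, 20, -8), P_1P_3 = (80, 80, -32).
Each component of P_1P_3 is 4 times the corresponding component of P_1P_2, so P_1P_3 = 4·P_1P_2 and the points are collinear.

Yes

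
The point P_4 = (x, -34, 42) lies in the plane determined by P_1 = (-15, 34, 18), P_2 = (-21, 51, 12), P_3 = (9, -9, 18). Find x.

Coplanarity requires P_1P_2 · (P_1P_3 × P_1P_4) = 0.
P_1P_2 = (-6, 17, -6), P_1P_3 = (24, -43, 0); the triple product is linear in x with coefficient -258 and constant term 2322.
Setting it to zero: x = 9.

9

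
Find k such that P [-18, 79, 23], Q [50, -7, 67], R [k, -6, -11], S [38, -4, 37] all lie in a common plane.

23

The points are coplanar iff PQ · (PR × PS) = 0.
Expanding, this is linear in k: (-2448)k + (56304) = 0.
So k = 23.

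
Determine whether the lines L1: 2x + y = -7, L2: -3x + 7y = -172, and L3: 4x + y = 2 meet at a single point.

No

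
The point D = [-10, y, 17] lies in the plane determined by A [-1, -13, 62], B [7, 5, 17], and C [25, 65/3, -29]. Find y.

8

A normal to the plane is n = AB × AC = (-78, -442, -572/3).
D lies in the plane iff n · AD = 0.
This gives (-442)y + (3536) = 0, so y = 8.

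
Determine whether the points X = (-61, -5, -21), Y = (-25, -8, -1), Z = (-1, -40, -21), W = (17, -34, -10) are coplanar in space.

No

With X as base: XY = (36, -3, 20), XZ = (60, -35, 0), XW = (78, -29, 11).
XZ × XW = (-385, -660, 990).
XY · (XZ × XW) = 7920.
Since 7920 ≠ 0, the four points are not coplanar.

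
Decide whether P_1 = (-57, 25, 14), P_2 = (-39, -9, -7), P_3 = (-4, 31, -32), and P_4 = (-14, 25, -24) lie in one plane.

No

A normal to the plane through P_1, P_2, P_3 is n = P_1P_2 × P_1P_3 = (1690, -285, 1910).
The plane has equation n·P = -76715. For P_4: n·P_4 = -76625.
-76625 ≠ -76715, so P_4 is off the plane.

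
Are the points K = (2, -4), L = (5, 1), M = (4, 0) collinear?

KL = (3, 5), KM = (2, 4).
Twice the signed area of △KLM is (3)(4) − (5)(2) = 2.
The area is nonzero, so the three points are not collinear.

No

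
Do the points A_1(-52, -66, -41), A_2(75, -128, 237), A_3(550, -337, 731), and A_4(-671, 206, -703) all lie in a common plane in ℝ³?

With A_1 as base: A_1A_2 = (127, -62, 278), A_1A_3 = (602, -271, 772), A_1A_4 = (-619, 272, -662).
A_1A_3 × A_1A_4 = (-30582, -79344, -4005).
A_1A_2 · (A_1A_3 × A_1A_4) = -77976.
Since -77976 ≠ 0, the four points are not coplanar.

No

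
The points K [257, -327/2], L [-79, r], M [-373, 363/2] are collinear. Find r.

Collinearity: (L − K) must be parallel to (M − K) = (-630, 345).
Cross-multiplying the components: (r − (-327/2))·(-630) = (-336)·(345).
Solving gives r = 41/2.

41/2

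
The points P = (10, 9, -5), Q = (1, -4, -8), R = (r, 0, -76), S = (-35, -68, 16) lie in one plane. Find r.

The points are coplanar iff PQ · (PR × PS) = 0.
Expanding, this is linear in r: (504)r + (5544) = 0.
So r = -11.

-11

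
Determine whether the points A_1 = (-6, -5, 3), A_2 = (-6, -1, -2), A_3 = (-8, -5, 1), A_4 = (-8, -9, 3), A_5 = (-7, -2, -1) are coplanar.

The plane through A_1, A_2, A_3 has normal n = A_1A_2 × A_1A_3 = (-8, 10, 8) and equation n·P = 22.
Checking the remaining points: n·A_4 = -2, n·A_5 = 28.
Since n·A_4 = -2 ≠ 22, A_4 is off the plane and the points are not all coplanar.

No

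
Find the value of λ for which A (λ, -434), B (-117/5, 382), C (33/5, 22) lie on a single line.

223/5

The three points are collinear iff det[AB; AC] = 0.
This determinant is linear in λ: (360)λ + (-16056) = 0, so λ = 223/5.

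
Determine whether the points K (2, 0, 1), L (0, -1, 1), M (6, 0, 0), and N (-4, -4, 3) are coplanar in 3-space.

No

A normal to the plane through K, L, M is n = KL × KM = (1, -2, 4).
The plane has equation n·P = 6. For N: n·N = 16.
16 ≠ 6, so N is off the plane.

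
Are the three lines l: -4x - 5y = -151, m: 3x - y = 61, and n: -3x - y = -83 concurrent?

Yes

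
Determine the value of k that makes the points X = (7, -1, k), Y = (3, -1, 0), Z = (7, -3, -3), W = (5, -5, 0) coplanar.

-4

Coplanarity ⇔ det[XY; XZ; XW] = 0.
Expanding, this is linear in k: (12)k + (48) = 0.
So k = -4.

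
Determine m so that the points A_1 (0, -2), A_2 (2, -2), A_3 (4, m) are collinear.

The three points are collinear iff det[A_1A_2; A_1A_3] = 0.
This determinant is linear in m: (2)m + (4) = 0, so m = -2.

-2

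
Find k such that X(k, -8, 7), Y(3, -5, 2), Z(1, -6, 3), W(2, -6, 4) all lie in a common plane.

The points are coplanar iff XY · (XZ × XW) = 0.
Expanding, this is linear in k: (1)k + (1) = 0.
So k = -1.

-1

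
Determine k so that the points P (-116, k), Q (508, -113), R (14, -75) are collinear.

-65

The three points are collinear iff det[PQ; PR] = 0.
This determinant is linear in k: (-494)k + (-32110) = 0, so k = -65.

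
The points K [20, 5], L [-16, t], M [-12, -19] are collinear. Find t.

-22

Collinearity: (L − K) must be parallel to (M − K) = (-32, -24).
Cross-multiplying the components: (t − 5)·(-32) = (-36)·(-24).
Solving gives t = -22.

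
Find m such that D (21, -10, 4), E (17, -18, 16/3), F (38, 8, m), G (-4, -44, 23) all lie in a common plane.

-37/3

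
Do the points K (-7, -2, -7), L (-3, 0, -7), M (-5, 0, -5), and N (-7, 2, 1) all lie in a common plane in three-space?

A normal to the plane through K, L, M is n = KL × KM = (4, -8, 4).
The plane has equation n·P = -40. For N: n·N = -40.
Equal, so N lies in the plane and all four are coplanar.

Yes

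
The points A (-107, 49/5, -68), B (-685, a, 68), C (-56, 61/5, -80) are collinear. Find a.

Collinearity requires AB × AC = 0; each component is linear in a.
The x-component gives (-12)a + (-1044/5) = 0, so a = -87/5.
The remaining components then also vanish.

-87/5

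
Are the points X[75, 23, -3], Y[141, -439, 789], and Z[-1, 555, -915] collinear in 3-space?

XY = (66, -462, 792), XZ = (-76, 532, -912).
XY × XZ = (0, 0, 0).
The cross product vanishes, so the three points are collinear.

Yes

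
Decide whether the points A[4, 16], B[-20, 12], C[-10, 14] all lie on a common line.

AB = (-24, -4), AC = (-14, -2).
If collinear, AC would be a scalar multiple of AB. But (-24)·(-2) ≠ (-4)·(-14) (difference -8), so they are not parallel; the points are not collinear.

No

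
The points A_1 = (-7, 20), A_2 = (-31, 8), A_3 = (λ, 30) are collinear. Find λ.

13

Collinearity: (A_3 − A_1) must be parallel to (A_2 − A_1) = (-24, -12).
Cross-multiplying the components: (λ − (-7))·(-12) = (10)·(-24).
Solving gives λ = 13.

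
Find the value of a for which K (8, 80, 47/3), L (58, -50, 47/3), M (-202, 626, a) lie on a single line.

47/3

Collinearity requires KL × KM = 0; each component is linear in a.
The x-component gives (-130)a + (6110/3) = 0, so a = 47/3.
The remaining components then also vanish.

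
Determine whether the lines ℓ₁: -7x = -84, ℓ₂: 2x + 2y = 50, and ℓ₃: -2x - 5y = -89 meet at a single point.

Intersecting ℓ₁ and ℓ₂: solving the 2×2 system gives (x, y) = (12, 13).
Substitute into ℓ₃: (-2)(12) + (-5)(13) = -89.
This equals -89, so (12, 13) lies on all three lines and they are concurrent.

Yes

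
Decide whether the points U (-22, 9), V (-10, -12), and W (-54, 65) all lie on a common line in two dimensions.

UV = (12, -21), UW = (-32, 56).
det[UV; UW] = (12)(56) − (-21)(-32) = 0.
The determinant is zero, so the points are collinear.

Yes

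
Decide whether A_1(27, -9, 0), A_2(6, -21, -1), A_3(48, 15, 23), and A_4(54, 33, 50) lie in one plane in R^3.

Yes

The four points are coplanar iff the 3×3 determinant with rows A_1A_2, A_1A_3, A_1A_4 is zero.
Rows: (-21, -12, -1), (21, 24, 23), (27, 42, 50).
Expanding along the first row: (-21)(234) − (-12)(429) + (-1)(234) = 0.
Zero determinant ⇒ coplanar.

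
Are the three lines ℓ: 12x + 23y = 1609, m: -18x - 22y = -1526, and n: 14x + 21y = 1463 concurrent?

Yes

Intersecting ℓ and m: solving the 2×2 system gives (x, y) = (-2, 71).
Substitute into n: (14)(-2) + (21)(71) = 1463.
This equals 1463, so (-2, 71) lies on all three lines and they are concurrent.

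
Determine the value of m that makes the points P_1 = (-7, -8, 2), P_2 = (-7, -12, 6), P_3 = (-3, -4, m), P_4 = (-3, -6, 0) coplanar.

-2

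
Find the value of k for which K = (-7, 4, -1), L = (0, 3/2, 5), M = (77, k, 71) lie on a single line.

-26

Direction KL = (7, -5/2, 6). From the x-coordinate of M, the parameter along the line is τ = (77 − (-7))/7 = 12.
Then k = 4 + 12·(-5/2) = -26.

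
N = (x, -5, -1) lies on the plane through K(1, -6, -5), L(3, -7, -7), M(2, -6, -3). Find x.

0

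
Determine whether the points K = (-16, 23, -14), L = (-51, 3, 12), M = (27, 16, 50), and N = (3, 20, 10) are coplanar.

The four points are coplanar iff the 3×3 determinant with rows KL, KM, KN is zero.
Rows: (-35, -20, 26), (43, -7, 64), (19, -3, 24).
Expanding along the first row: (-35)(24) − (-20)(-184) + (26)(4) = -4416.
Nonzero ⇒ not coplanar.

No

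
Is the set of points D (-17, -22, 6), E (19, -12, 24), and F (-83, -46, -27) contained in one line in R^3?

No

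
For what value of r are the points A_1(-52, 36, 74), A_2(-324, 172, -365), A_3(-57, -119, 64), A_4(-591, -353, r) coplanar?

-804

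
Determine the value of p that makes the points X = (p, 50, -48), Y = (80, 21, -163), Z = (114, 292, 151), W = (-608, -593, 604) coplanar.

50

The points are coplanar iff XY · (XZ × XW) = 0.
Expanding, this is linear in p: (-400653)p + (20032650) = 0.
So p = 50.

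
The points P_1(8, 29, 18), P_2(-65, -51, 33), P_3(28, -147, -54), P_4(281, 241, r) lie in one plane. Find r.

Normal to plane P_1P_2P_3: n = (8400, -4956, 14448); plane equation n·P = 183540.
Requiring n·P_4 = 183540: (14448)r + (1166004) = 183540.
So r = -68.

-68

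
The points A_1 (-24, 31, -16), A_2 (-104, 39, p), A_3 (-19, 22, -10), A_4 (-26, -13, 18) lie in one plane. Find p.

-8

The points are coplanar iff A_1A_2 · (A_1A_3 × A_1A_4) = 0.
Expanding, this is linear in p: (-238)p + (-1904) = 0.
So p = -8.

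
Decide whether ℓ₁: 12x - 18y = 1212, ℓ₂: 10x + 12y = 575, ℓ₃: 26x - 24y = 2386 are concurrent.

No

Intersecting ℓ₁ and ℓ₂: solving the 2×2 system gives (x, y) = (461/6, -145/9).
Substitute into ℓ₃: (26)(461/6) + (-24)(-145/9) = 7153/3.
But ℓ₃ requires 2386 ≠ 7153/3, so the three lines have no common point.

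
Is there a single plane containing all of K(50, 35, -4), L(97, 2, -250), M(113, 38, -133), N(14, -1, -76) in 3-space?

With K as base: KL = (47, -33, -246), KM = (63, 3, -129), KN = (-36, -36, -72).
KM × KN = (-4860, 9180, -2160).
KL · (KM × KN) = 0.
The scalar triple product vanishes, so the four points are coplanar.

Yes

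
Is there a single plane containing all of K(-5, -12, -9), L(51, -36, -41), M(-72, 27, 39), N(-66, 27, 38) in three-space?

Yes

A normal to the plane through K, L, M is n = KL × KM = (96, -544, 576).
The plane has equation n·P = 864. For N: n·N = 864.
Equal, so N lies in the plane and all four are coplanar.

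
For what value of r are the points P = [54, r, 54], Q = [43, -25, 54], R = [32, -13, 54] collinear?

-37

Collinearity requires PQ × PR = 0; each component is linear in r.
The z-component gives (-11)r + (-407) = 0, so r = -37.
The remaining components then also vanish.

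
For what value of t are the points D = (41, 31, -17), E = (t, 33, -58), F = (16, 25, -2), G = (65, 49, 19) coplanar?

72

Coplanarity ⇔ det[DE; DF; DG] = 0.
Expanding, this is linear in t: (-486)t + (34992) = 0.
So t = 72.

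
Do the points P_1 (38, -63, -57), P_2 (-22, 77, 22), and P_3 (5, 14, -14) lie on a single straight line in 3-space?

No

P_1P_2 = (-60, 140, 79), P_1P_3 = (-33, 77, 43).
Comparing components 2 and 3: (140)(43) − (79)(77) = -63 ≠ 0, so P_1P_2 and P_1P_3 are not parallel and the points are not collinear.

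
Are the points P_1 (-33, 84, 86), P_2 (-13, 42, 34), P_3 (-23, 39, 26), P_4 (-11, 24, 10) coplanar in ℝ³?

A normal to the plane through P_1, P_2, P_3 is n = P_1P_2 × P_1P_3 = (180, 680, -480).
The plane has equation n·P = 9900. For P_4: n·P_4 = 9540.
9540 ≠ 9900, so P_4 is off the plane.

No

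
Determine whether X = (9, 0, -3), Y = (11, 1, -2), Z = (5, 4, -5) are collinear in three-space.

XY = (2, 1, 1), XZ = (-4, 4, -2).
XY × XZ = (-6, 0, 12).
The cross product is nonzero, so the points do not lie on one line.

No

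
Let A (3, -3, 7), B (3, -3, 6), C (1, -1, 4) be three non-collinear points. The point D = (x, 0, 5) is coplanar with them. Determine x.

A normal to the plane is n = AB × AC = (2, 2, 0).
D lies in the plane iff n · AD = 0.
This gives (2)x + (0) = 0, so x = 0.

0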